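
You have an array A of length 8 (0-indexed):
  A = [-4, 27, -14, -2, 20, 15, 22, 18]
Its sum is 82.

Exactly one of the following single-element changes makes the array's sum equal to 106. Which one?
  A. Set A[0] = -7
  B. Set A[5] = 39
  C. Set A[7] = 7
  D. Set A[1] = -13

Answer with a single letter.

Answer: B

Derivation:
Option A: A[0] -4->-7, delta=-3, new_sum=82+(-3)=79
Option B: A[5] 15->39, delta=24, new_sum=82+(24)=106 <-- matches target
Option C: A[7] 18->7, delta=-11, new_sum=82+(-11)=71
Option D: A[1] 27->-13, delta=-40, new_sum=82+(-40)=42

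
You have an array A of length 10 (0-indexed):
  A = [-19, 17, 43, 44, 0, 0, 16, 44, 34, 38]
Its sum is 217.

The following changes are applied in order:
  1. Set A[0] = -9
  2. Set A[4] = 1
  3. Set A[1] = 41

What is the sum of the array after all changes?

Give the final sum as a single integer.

Answer: 252

Derivation:
Initial sum: 217
Change 1: A[0] -19 -> -9, delta = 10, sum = 227
Change 2: A[4] 0 -> 1, delta = 1, sum = 228
Change 3: A[1] 17 -> 41, delta = 24, sum = 252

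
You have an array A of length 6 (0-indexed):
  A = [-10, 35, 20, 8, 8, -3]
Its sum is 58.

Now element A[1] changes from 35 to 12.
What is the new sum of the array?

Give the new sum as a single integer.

Answer: 35

Derivation:
Old value at index 1: 35
New value at index 1: 12
Delta = 12 - 35 = -23
New sum = old_sum + delta = 58 + (-23) = 35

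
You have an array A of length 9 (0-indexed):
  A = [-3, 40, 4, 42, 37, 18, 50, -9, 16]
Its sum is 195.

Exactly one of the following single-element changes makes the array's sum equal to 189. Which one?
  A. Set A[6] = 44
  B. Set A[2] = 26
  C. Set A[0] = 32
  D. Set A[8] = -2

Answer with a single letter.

Option A: A[6] 50->44, delta=-6, new_sum=195+(-6)=189 <-- matches target
Option B: A[2] 4->26, delta=22, new_sum=195+(22)=217
Option C: A[0] -3->32, delta=35, new_sum=195+(35)=230
Option D: A[8] 16->-2, delta=-18, new_sum=195+(-18)=177

Answer: A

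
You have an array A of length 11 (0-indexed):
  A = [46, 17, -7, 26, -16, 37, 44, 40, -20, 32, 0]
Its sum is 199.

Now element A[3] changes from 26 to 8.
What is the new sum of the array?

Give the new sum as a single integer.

Answer: 181

Derivation:
Old value at index 3: 26
New value at index 3: 8
Delta = 8 - 26 = -18
New sum = old_sum + delta = 199 + (-18) = 181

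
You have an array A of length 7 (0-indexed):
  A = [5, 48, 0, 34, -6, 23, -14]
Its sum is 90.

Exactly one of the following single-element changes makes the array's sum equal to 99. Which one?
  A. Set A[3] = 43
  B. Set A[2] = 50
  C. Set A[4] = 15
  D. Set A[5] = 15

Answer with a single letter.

Answer: A

Derivation:
Option A: A[3] 34->43, delta=9, new_sum=90+(9)=99 <-- matches target
Option B: A[2] 0->50, delta=50, new_sum=90+(50)=140
Option C: A[4] -6->15, delta=21, new_sum=90+(21)=111
Option D: A[5] 23->15, delta=-8, new_sum=90+(-8)=82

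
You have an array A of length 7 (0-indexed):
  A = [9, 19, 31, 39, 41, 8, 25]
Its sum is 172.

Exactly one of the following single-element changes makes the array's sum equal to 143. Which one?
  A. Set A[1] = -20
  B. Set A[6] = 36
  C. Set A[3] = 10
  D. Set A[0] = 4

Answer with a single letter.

Answer: C

Derivation:
Option A: A[1] 19->-20, delta=-39, new_sum=172+(-39)=133
Option B: A[6] 25->36, delta=11, new_sum=172+(11)=183
Option C: A[3] 39->10, delta=-29, new_sum=172+(-29)=143 <-- matches target
Option D: A[0] 9->4, delta=-5, new_sum=172+(-5)=167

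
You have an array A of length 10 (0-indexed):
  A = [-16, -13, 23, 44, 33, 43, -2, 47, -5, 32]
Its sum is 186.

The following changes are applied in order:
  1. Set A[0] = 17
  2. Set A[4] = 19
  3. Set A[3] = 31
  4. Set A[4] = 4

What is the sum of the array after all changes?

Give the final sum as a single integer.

Initial sum: 186
Change 1: A[0] -16 -> 17, delta = 33, sum = 219
Change 2: A[4] 33 -> 19, delta = -14, sum = 205
Change 3: A[3] 44 -> 31, delta = -13, sum = 192
Change 4: A[4] 19 -> 4, delta = -15, sum = 177

Answer: 177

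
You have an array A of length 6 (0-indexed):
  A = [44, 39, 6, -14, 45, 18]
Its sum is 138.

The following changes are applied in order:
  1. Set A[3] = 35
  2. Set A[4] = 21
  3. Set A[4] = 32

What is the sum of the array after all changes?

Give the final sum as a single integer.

Answer: 174

Derivation:
Initial sum: 138
Change 1: A[3] -14 -> 35, delta = 49, sum = 187
Change 2: A[4] 45 -> 21, delta = -24, sum = 163
Change 3: A[4] 21 -> 32, delta = 11, sum = 174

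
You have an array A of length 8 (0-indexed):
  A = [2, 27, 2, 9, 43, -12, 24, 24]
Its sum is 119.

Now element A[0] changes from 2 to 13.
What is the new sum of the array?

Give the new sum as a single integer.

Answer: 130

Derivation:
Old value at index 0: 2
New value at index 0: 13
Delta = 13 - 2 = 11
New sum = old_sum + delta = 119 + (11) = 130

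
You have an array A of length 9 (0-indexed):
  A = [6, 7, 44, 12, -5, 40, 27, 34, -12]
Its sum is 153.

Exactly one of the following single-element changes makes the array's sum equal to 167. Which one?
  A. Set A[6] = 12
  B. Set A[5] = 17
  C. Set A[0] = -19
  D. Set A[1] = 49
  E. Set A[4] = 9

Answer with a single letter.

Answer: E

Derivation:
Option A: A[6] 27->12, delta=-15, new_sum=153+(-15)=138
Option B: A[5] 40->17, delta=-23, new_sum=153+(-23)=130
Option C: A[0] 6->-19, delta=-25, new_sum=153+(-25)=128
Option D: A[1] 7->49, delta=42, new_sum=153+(42)=195
Option E: A[4] -5->9, delta=14, new_sum=153+(14)=167 <-- matches target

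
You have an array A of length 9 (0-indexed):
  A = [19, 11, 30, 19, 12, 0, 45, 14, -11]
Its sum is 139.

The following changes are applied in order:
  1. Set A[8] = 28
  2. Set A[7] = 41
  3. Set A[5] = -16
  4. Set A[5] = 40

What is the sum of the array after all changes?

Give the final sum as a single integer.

Answer: 245

Derivation:
Initial sum: 139
Change 1: A[8] -11 -> 28, delta = 39, sum = 178
Change 2: A[7] 14 -> 41, delta = 27, sum = 205
Change 3: A[5] 0 -> -16, delta = -16, sum = 189
Change 4: A[5] -16 -> 40, delta = 56, sum = 245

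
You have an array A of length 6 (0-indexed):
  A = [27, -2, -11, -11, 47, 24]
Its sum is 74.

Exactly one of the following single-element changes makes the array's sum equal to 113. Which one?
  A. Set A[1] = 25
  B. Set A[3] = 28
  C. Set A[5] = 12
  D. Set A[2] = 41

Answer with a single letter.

Option A: A[1] -2->25, delta=27, new_sum=74+(27)=101
Option B: A[3] -11->28, delta=39, new_sum=74+(39)=113 <-- matches target
Option C: A[5] 24->12, delta=-12, new_sum=74+(-12)=62
Option D: A[2] -11->41, delta=52, new_sum=74+(52)=126

Answer: B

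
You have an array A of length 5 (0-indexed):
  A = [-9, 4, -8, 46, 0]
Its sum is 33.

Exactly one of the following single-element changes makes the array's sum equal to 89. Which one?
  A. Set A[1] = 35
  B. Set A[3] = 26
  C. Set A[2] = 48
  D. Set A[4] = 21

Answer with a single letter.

Option A: A[1] 4->35, delta=31, new_sum=33+(31)=64
Option B: A[3] 46->26, delta=-20, new_sum=33+(-20)=13
Option C: A[2] -8->48, delta=56, new_sum=33+(56)=89 <-- matches target
Option D: A[4] 0->21, delta=21, new_sum=33+(21)=54

Answer: C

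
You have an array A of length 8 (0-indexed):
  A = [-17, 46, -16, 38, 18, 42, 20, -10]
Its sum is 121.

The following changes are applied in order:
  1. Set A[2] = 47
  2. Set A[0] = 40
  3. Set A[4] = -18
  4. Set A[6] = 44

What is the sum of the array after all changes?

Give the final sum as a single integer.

Initial sum: 121
Change 1: A[2] -16 -> 47, delta = 63, sum = 184
Change 2: A[0] -17 -> 40, delta = 57, sum = 241
Change 3: A[4] 18 -> -18, delta = -36, sum = 205
Change 4: A[6] 20 -> 44, delta = 24, sum = 229

Answer: 229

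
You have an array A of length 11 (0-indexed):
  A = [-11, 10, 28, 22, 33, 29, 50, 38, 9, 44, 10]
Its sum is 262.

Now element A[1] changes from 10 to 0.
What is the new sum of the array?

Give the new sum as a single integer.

Old value at index 1: 10
New value at index 1: 0
Delta = 0 - 10 = -10
New sum = old_sum + delta = 262 + (-10) = 252

Answer: 252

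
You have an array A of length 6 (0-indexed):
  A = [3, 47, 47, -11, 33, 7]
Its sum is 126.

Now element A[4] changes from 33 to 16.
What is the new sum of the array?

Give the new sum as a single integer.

Answer: 109

Derivation:
Old value at index 4: 33
New value at index 4: 16
Delta = 16 - 33 = -17
New sum = old_sum + delta = 126 + (-17) = 109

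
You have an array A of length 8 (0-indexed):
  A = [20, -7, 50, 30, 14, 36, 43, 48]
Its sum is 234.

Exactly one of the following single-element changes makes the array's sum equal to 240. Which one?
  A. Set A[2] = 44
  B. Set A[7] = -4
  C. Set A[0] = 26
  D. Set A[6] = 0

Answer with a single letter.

Option A: A[2] 50->44, delta=-6, new_sum=234+(-6)=228
Option B: A[7] 48->-4, delta=-52, new_sum=234+(-52)=182
Option C: A[0] 20->26, delta=6, new_sum=234+(6)=240 <-- matches target
Option D: A[6] 43->0, delta=-43, new_sum=234+(-43)=191

Answer: C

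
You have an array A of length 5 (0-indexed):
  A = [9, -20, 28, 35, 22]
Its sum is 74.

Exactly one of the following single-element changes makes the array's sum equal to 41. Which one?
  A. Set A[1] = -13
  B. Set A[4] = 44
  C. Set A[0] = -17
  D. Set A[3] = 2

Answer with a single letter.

Option A: A[1] -20->-13, delta=7, new_sum=74+(7)=81
Option B: A[4] 22->44, delta=22, new_sum=74+(22)=96
Option C: A[0] 9->-17, delta=-26, new_sum=74+(-26)=48
Option D: A[3] 35->2, delta=-33, new_sum=74+(-33)=41 <-- matches target

Answer: D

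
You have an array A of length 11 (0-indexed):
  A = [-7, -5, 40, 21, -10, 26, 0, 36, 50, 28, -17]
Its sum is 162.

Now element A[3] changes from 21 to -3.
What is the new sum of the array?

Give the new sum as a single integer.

Answer: 138

Derivation:
Old value at index 3: 21
New value at index 3: -3
Delta = -3 - 21 = -24
New sum = old_sum + delta = 162 + (-24) = 138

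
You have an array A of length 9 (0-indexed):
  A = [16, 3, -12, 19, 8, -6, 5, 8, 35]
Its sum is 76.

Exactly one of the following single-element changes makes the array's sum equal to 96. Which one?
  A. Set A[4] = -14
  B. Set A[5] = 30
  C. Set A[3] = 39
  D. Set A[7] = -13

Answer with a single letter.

Option A: A[4] 8->-14, delta=-22, new_sum=76+(-22)=54
Option B: A[5] -6->30, delta=36, new_sum=76+(36)=112
Option C: A[3] 19->39, delta=20, new_sum=76+(20)=96 <-- matches target
Option D: A[7] 8->-13, delta=-21, new_sum=76+(-21)=55

Answer: C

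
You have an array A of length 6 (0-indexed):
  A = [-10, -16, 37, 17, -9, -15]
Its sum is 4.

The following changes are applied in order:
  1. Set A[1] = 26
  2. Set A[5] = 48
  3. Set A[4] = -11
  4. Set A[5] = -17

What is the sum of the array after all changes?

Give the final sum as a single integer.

Initial sum: 4
Change 1: A[1] -16 -> 26, delta = 42, sum = 46
Change 2: A[5] -15 -> 48, delta = 63, sum = 109
Change 3: A[4] -9 -> -11, delta = -2, sum = 107
Change 4: A[5] 48 -> -17, delta = -65, sum = 42

Answer: 42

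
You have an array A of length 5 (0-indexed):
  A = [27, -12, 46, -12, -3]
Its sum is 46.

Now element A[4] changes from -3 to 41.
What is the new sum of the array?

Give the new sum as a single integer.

Answer: 90

Derivation:
Old value at index 4: -3
New value at index 4: 41
Delta = 41 - -3 = 44
New sum = old_sum + delta = 46 + (44) = 90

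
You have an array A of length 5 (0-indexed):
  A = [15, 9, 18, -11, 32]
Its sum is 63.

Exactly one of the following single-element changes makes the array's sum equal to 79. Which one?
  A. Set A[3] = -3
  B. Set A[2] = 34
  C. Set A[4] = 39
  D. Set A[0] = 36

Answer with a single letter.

Answer: B

Derivation:
Option A: A[3] -11->-3, delta=8, new_sum=63+(8)=71
Option B: A[2] 18->34, delta=16, new_sum=63+(16)=79 <-- matches target
Option C: A[4] 32->39, delta=7, new_sum=63+(7)=70
Option D: A[0] 15->36, delta=21, new_sum=63+(21)=84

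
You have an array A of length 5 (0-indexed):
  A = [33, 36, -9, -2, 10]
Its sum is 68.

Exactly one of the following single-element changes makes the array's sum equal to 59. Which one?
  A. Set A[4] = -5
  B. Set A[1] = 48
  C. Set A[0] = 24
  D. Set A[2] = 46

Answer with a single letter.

Option A: A[4] 10->-5, delta=-15, new_sum=68+(-15)=53
Option B: A[1] 36->48, delta=12, new_sum=68+(12)=80
Option C: A[0] 33->24, delta=-9, new_sum=68+(-9)=59 <-- matches target
Option D: A[2] -9->46, delta=55, new_sum=68+(55)=123

Answer: C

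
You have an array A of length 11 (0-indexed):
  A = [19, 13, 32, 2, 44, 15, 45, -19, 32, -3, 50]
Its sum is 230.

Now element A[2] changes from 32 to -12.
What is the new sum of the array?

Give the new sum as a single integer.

Answer: 186

Derivation:
Old value at index 2: 32
New value at index 2: -12
Delta = -12 - 32 = -44
New sum = old_sum + delta = 230 + (-44) = 186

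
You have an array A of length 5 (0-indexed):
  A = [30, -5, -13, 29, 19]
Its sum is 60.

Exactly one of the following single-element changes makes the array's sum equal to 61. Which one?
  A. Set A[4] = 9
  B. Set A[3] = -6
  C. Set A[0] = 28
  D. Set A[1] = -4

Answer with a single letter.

Option A: A[4] 19->9, delta=-10, new_sum=60+(-10)=50
Option B: A[3] 29->-6, delta=-35, new_sum=60+(-35)=25
Option C: A[0] 30->28, delta=-2, new_sum=60+(-2)=58
Option D: A[1] -5->-4, delta=1, new_sum=60+(1)=61 <-- matches target

Answer: D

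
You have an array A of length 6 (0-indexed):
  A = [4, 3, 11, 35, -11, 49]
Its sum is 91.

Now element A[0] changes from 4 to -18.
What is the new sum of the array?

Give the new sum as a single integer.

Old value at index 0: 4
New value at index 0: -18
Delta = -18 - 4 = -22
New sum = old_sum + delta = 91 + (-22) = 69

Answer: 69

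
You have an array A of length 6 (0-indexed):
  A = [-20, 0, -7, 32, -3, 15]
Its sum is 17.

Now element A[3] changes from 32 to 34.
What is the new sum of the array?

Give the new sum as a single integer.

Old value at index 3: 32
New value at index 3: 34
Delta = 34 - 32 = 2
New sum = old_sum + delta = 17 + (2) = 19

Answer: 19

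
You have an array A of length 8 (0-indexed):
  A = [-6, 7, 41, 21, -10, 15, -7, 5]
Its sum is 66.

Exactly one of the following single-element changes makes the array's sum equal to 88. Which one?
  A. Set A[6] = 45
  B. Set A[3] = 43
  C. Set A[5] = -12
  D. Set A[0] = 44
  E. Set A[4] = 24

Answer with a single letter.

Option A: A[6] -7->45, delta=52, new_sum=66+(52)=118
Option B: A[3] 21->43, delta=22, new_sum=66+(22)=88 <-- matches target
Option C: A[5] 15->-12, delta=-27, new_sum=66+(-27)=39
Option D: A[0] -6->44, delta=50, new_sum=66+(50)=116
Option E: A[4] -10->24, delta=34, new_sum=66+(34)=100

Answer: B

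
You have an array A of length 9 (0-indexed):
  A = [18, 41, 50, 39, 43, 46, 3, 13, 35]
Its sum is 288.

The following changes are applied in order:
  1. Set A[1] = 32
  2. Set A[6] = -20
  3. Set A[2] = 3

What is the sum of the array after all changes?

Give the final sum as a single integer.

Initial sum: 288
Change 1: A[1] 41 -> 32, delta = -9, sum = 279
Change 2: A[6] 3 -> -20, delta = -23, sum = 256
Change 3: A[2] 50 -> 3, delta = -47, sum = 209

Answer: 209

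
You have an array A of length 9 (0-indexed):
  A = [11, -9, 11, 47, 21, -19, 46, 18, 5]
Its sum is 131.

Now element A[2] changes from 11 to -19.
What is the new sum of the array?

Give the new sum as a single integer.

Old value at index 2: 11
New value at index 2: -19
Delta = -19 - 11 = -30
New sum = old_sum + delta = 131 + (-30) = 101

Answer: 101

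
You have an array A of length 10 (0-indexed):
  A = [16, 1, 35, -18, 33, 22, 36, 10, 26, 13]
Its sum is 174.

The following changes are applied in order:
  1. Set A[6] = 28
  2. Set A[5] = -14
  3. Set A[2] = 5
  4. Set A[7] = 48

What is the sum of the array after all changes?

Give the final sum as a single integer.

Answer: 138

Derivation:
Initial sum: 174
Change 1: A[6] 36 -> 28, delta = -8, sum = 166
Change 2: A[5] 22 -> -14, delta = -36, sum = 130
Change 3: A[2] 35 -> 5, delta = -30, sum = 100
Change 4: A[7] 10 -> 48, delta = 38, sum = 138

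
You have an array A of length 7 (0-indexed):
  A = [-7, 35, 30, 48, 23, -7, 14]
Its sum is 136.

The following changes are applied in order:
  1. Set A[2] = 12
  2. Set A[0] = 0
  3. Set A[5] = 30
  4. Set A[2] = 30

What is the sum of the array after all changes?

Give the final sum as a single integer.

Initial sum: 136
Change 1: A[2] 30 -> 12, delta = -18, sum = 118
Change 2: A[0] -7 -> 0, delta = 7, sum = 125
Change 3: A[5] -7 -> 30, delta = 37, sum = 162
Change 4: A[2] 12 -> 30, delta = 18, sum = 180

Answer: 180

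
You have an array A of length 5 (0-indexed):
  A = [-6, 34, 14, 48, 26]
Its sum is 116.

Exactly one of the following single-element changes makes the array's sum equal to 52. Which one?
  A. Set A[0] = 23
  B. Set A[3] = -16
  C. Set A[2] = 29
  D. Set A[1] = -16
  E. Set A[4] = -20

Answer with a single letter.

Answer: B

Derivation:
Option A: A[0] -6->23, delta=29, new_sum=116+(29)=145
Option B: A[3] 48->-16, delta=-64, new_sum=116+(-64)=52 <-- matches target
Option C: A[2] 14->29, delta=15, new_sum=116+(15)=131
Option D: A[1] 34->-16, delta=-50, new_sum=116+(-50)=66
Option E: A[4] 26->-20, delta=-46, new_sum=116+(-46)=70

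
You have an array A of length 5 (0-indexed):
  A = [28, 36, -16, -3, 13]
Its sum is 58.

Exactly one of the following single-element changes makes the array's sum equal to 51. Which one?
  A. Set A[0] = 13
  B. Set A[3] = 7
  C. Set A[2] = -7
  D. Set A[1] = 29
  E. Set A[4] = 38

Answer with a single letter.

Answer: D

Derivation:
Option A: A[0] 28->13, delta=-15, new_sum=58+(-15)=43
Option B: A[3] -3->7, delta=10, new_sum=58+(10)=68
Option C: A[2] -16->-7, delta=9, new_sum=58+(9)=67
Option D: A[1] 36->29, delta=-7, new_sum=58+(-7)=51 <-- matches target
Option E: A[4] 13->38, delta=25, new_sum=58+(25)=83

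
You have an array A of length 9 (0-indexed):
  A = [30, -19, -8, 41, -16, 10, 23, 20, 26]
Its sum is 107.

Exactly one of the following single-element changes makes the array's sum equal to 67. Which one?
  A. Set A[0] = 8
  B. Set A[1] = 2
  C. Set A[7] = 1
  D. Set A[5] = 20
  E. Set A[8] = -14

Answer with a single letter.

Option A: A[0] 30->8, delta=-22, new_sum=107+(-22)=85
Option B: A[1] -19->2, delta=21, new_sum=107+(21)=128
Option C: A[7] 20->1, delta=-19, new_sum=107+(-19)=88
Option D: A[5] 10->20, delta=10, new_sum=107+(10)=117
Option E: A[8] 26->-14, delta=-40, new_sum=107+(-40)=67 <-- matches target

Answer: E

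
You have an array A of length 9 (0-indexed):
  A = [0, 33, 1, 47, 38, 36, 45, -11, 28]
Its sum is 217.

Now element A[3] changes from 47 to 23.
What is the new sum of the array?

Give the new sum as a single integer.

Old value at index 3: 47
New value at index 3: 23
Delta = 23 - 47 = -24
New sum = old_sum + delta = 217 + (-24) = 193

Answer: 193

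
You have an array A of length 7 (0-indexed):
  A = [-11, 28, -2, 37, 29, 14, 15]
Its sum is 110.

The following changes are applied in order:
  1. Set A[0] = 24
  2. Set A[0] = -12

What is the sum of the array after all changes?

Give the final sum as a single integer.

Answer: 109

Derivation:
Initial sum: 110
Change 1: A[0] -11 -> 24, delta = 35, sum = 145
Change 2: A[0] 24 -> -12, delta = -36, sum = 109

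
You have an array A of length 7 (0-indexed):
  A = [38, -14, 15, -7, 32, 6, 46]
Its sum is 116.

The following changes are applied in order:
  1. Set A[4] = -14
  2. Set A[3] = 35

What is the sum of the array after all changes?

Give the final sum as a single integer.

Answer: 112

Derivation:
Initial sum: 116
Change 1: A[4] 32 -> -14, delta = -46, sum = 70
Change 2: A[3] -7 -> 35, delta = 42, sum = 112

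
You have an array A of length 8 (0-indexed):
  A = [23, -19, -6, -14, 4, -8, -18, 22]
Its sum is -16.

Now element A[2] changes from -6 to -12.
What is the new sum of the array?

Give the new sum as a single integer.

Old value at index 2: -6
New value at index 2: -12
Delta = -12 - -6 = -6
New sum = old_sum + delta = -16 + (-6) = -22

Answer: -22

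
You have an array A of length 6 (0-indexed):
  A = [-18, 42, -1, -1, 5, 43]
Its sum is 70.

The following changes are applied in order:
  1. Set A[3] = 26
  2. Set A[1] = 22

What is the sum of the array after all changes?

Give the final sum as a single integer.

Answer: 77

Derivation:
Initial sum: 70
Change 1: A[3] -1 -> 26, delta = 27, sum = 97
Change 2: A[1] 42 -> 22, delta = -20, sum = 77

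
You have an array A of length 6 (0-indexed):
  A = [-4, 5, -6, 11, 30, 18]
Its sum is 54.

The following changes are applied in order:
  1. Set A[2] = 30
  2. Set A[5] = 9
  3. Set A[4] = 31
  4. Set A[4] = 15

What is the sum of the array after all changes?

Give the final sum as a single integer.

Initial sum: 54
Change 1: A[2] -6 -> 30, delta = 36, sum = 90
Change 2: A[5] 18 -> 9, delta = -9, sum = 81
Change 3: A[4] 30 -> 31, delta = 1, sum = 82
Change 4: A[4] 31 -> 15, delta = -16, sum = 66

Answer: 66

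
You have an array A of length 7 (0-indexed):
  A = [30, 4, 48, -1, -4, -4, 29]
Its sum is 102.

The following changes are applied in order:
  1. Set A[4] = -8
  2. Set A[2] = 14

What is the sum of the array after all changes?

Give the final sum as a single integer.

Answer: 64

Derivation:
Initial sum: 102
Change 1: A[4] -4 -> -8, delta = -4, sum = 98
Change 2: A[2] 48 -> 14, delta = -34, sum = 64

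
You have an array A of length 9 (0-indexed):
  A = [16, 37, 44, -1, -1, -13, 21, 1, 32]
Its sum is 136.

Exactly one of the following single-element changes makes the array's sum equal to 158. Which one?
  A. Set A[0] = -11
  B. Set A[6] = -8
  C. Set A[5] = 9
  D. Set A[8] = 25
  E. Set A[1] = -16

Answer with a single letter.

Answer: C

Derivation:
Option A: A[0] 16->-11, delta=-27, new_sum=136+(-27)=109
Option B: A[6] 21->-8, delta=-29, new_sum=136+(-29)=107
Option C: A[5] -13->9, delta=22, new_sum=136+(22)=158 <-- matches target
Option D: A[8] 32->25, delta=-7, new_sum=136+(-7)=129
Option E: A[1] 37->-16, delta=-53, new_sum=136+(-53)=83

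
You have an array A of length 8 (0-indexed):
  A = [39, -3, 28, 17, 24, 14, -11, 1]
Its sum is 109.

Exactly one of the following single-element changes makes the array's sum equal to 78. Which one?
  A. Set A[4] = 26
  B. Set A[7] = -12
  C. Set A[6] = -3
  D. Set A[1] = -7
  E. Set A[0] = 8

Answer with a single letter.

Answer: E

Derivation:
Option A: A[4] 24->26, delta=2, new_sum=109+(2)=111
Option B: A[7] 1->-12, delta=-13, new_sum=109+(-13)=96
Option C: A[6] -11->-3, delta=8, new_sum=109+(8)=117
Option D: A[1] -3->-7, delta=-4, new_sum=109+(-4)=105
Option E: A[0] 39->8, delta=-31, new_sum=109+(-31)=78 <-- matches target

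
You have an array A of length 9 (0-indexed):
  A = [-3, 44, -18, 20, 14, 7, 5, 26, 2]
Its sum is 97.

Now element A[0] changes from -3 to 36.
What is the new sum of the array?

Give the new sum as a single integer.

Old value at index 0: -3
New value at index 0: 36
Delta = 36 - -3 = 39
New sum = old_sum + delta = 97 + (39) = 136

Answer: 136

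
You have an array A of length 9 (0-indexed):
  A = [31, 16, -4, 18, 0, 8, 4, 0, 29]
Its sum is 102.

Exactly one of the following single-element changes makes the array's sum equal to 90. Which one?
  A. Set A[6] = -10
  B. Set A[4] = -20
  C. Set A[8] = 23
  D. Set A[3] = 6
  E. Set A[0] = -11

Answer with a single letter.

Option A: A[6] 4->-10, delta=-14, new_sum=102+(-14)=88
Option B: A[4] 0->-20, delta=-20, new_sum=102+(-20)=82
Option C: A[8] 29->23, delta=-6, new_sum=102+(-6)=96
Option D: A[3] 18->6, delta=-12, new_sum=102+(-12)=90 <-- matches target
Option E: A[0] 31->-11, delta=-42, new_sum=102+(-42)=60

Answer: D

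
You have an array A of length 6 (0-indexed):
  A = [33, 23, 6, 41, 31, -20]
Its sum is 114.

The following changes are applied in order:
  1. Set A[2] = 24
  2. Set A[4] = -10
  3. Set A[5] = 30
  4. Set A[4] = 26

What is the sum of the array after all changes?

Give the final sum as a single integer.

Answer: 177

Derivation:
Initial sum: 114
Change 1: A[2] 6 -> 24, delta = 18, sum = 132
Change 2: A[4] 31 -> -10, delta = -41, sum = 91
Change 3: A[5] -20 -> 30, delta = 50, sum = 141
Change 4: A[4] -10 -> 26, delta = 36, sum = 177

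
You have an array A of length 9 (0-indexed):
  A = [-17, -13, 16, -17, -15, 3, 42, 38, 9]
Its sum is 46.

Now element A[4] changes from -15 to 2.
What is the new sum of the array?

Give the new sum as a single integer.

Answer: 63

Derivation:
Old value at index 4: -15
New value at index 4: 2
Delta = 2 - -15 = 17
New sum = old_sum + delta = 46 + (17) = 63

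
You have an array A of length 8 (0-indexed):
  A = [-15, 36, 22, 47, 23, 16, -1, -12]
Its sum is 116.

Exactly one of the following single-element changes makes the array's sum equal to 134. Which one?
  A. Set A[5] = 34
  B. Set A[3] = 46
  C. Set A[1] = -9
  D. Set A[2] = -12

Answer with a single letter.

Option A: A[5] 16->34, delta=18, new_sum=116+(18)=134 <-- matches target
Option B: A[3] 47->46, delta=-1, new_sum=116+(-1)=115
Option C: A[1] 36->-9, delta=-45, new_sum=116+(-45)=71
Option D: A[2] 22->-12, delta=-34, new_sum=116+(-34)=82

Answer: A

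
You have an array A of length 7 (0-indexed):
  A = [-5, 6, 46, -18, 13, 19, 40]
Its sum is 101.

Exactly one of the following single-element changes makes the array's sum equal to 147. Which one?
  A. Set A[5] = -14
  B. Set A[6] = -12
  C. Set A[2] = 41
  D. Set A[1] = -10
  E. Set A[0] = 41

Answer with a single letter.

Answer: E

Derivation:
Option A: A[5] 19->-14, delta=-33, new_sum=101+(-33)=68
Option B: A[6] 40->-12, delta=-52, new_sum=101+(-52)=49
Option C: A[2] 46->41, delta=-5, new_sum=101+(-5)=96
Option D: A[1] 6->-10, delta=-16, new_sum=101+(-16)=85
Option E: A[0] -5->41, delta=46, new_sum=101+(46)=147 <-- matches target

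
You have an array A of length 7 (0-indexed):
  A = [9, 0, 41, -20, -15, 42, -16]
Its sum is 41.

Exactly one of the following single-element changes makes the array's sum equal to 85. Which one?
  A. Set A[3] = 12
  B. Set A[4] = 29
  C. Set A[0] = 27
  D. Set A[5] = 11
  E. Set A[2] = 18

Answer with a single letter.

Option A: A[3] -20->12, delta=32, new_sum=41+(32)=73
Option B: A[4] -15->29, delta=44, new_sum=41+(44)=85 <-- matches target
Option C: A[0] 9->27, delta=18, new_sum=41+(18)=59
Option D: A[5] 42->11, delta=-31, new_sum=41+(-31)=10
Option E: A[2] 41->18, delta=-23, new_sum=41+(-23)=18

Answer: B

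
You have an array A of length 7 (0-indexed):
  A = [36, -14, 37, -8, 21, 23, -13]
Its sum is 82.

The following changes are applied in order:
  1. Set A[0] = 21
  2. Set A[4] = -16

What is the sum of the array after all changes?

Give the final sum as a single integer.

Answer: 30

Derivation:
Initial sum: 82
Change 1: A[0] 36 -> 21, delta = -15, sum = 67
Change 2: A[4] 21 -> -16, delta = -37, sum = 30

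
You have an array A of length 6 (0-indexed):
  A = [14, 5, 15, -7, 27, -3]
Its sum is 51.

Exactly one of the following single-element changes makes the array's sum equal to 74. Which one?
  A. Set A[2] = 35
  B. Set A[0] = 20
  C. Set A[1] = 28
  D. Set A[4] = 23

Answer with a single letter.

Answer: C

Derivation:
Option A: A[2] 15->35, delta=20, new_sum=51+(20)=71
Option B: A[0] 14->20, delta=6, new_sum=51+(6)=57
Option C: A[1] 5->28, delta=23, new_sum=51+(23)=74 <-- matches target
Option D: A[4] 27->23, delta=-4, new_sum=51+(-4)=47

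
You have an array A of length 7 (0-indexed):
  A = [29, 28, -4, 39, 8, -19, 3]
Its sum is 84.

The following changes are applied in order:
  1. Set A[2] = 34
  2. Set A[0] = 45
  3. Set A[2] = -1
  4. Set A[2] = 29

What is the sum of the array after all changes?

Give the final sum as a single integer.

Initial sum: 84
Change 1: A[2] -4 -> 34, delta = 38, sum = 122
Change 2: A[0] 29 -> 45, delta = 16, sum = 138
Change 3: A[2] 34 -> -1, delta = -35, sum = 103
Change 4: A[2] -1 -> 29, delta = 30, sum = 133

Answer: 133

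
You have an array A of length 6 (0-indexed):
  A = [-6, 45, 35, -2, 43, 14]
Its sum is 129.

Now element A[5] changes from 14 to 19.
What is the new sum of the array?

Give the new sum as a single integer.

Answer: 134

Derivation:
Old value at index 5: 14
New value at index 5: 19
Delta = 19 - 14 = 5
New sum = old_sum + delta = 129 + (5) = 134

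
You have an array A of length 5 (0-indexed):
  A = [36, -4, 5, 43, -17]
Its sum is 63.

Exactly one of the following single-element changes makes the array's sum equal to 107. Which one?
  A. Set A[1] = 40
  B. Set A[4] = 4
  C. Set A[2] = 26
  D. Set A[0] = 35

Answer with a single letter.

Answer: A

Derivation:
Option A: A[1] -4->40, delta=44, new_sum=63+(44)=107 <-- matches target
Option B: A[4] -17->4, delta=21, new_sum=63+(21)=84
Option C: A[2] 5->26, delta=21, new_sum=63+(21)=84
Option D: A[0] 36->35, delta=-1, new_sum=63+(-1)=62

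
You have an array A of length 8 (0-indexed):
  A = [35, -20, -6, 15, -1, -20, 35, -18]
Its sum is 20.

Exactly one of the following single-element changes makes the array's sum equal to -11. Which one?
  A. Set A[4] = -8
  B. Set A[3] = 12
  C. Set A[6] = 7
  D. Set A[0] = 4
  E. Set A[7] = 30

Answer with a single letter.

Option A: A[4] -1->-8, delta=-7, new_sum=20+(-7)=13
Option B: A[3] 15->12, delta=-3, new_sum=20+(-3)=17
Option C: A[6] 35->7, delta=-28, new_sum=20+(-28)=-8
Option D: A[0] 35->4, delta=-31, new_sum=20+(-31)=-11 <-- matches target
Option E: A[7] -18->30, delta=48, new_sum=20+(48)=68

Answer: D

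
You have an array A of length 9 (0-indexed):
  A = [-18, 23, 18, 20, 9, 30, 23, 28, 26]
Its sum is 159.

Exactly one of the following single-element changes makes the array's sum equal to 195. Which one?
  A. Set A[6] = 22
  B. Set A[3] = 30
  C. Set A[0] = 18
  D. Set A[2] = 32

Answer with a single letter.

Answer: C

Derivation:
Option A: A[6] 23->22, delta=-1, new_sum=159+(-1)=158
Option B: A[3] 20->30, delta=10, new_sum=159+(10)=169
Option C: A[0] -18->18, delta=36, new_sum=159+(36)=195 <-- matches target
Option D: A[2] 18->32, delta=14, new_sum=159+(14)=173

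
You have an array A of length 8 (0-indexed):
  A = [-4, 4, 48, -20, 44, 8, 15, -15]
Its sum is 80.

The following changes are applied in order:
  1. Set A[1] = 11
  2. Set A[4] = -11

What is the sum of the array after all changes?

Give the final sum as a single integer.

Initial sum: 80
Change 1: A[1] 4 -> 11, delta = 7, sum = 87
Change 2: A[4] 44 -> -11, delta = -55, sum = 32

Answer: 32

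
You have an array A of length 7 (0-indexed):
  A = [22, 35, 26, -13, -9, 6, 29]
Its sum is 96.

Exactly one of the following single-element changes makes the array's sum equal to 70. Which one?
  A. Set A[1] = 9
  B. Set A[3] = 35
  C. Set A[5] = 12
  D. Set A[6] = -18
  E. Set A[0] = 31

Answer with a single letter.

Answer: A

Derivation:
Option A: A[1] 35->9, delta=-26, new_sum=96+(-26)=70 <-- matches target
Option B: A[3] -13->35, delta=48, new_sum=96+(48)=144
Option C: A[5] 6->12, delta=6, new_sum=96+(6)=102
Option D: A[6] 29->-18, delta=-47, new_sum=96+(-47)=49
Option E: A[0] 22->31, delta=9, new_sum=96+(9)=105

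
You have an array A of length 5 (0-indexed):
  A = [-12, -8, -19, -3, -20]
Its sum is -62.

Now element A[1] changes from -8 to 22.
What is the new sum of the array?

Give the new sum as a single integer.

Old value at index 1: -8
New value at index 1: 22
Delta = 22 - -8 = 30
New sum = old_sum + delta = -62 + (30) = -32

Answer: -32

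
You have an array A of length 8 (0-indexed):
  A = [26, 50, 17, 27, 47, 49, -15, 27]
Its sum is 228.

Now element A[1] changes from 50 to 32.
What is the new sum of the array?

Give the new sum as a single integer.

Answer: 210

Derivation:
Old value at index 1: 50
New value at index 1: 32
Delta = 32 - 50 = -18
New sum = old_sum + delta = 228 + (-18) = 210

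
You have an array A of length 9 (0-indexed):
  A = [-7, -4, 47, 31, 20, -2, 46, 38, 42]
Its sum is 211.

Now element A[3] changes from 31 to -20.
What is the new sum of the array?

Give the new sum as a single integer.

Old value at index 3: 31
New value at index 3: -20
Delta = -20 - 31 = -51
New sum = old_sum + delta = 211 + (-51) = 160

Answer: 160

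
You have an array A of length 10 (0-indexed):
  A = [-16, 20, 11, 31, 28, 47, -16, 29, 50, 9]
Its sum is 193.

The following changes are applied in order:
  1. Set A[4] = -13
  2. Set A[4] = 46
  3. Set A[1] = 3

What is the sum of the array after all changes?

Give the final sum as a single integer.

Initial sum: 193
Change 1: A[4] 28 -> -13, delta = -41, sum = 152
Change 2: A[4] -13 -> 46, delta = 59, sum = 211
Change 3: A[1] 20 -> 3, delta = -17, sum = 194

Answer: 194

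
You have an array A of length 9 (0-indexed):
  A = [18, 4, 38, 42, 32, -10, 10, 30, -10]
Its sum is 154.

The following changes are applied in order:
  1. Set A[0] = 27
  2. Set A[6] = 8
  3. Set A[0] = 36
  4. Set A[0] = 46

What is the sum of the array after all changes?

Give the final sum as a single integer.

Answer: 180

Derivation:
Initial sum: 154
Change 1: A[0] 18 -> 27, delta = 9, sum = 163
Change 2: A[6] 10 -> 8, delta = -2, sum = 161
Change 3: A[0] 27 -> 36, delta = 9, sum = 170
Change 4: A[0] 36 -> 46, delta = 10, sum = 180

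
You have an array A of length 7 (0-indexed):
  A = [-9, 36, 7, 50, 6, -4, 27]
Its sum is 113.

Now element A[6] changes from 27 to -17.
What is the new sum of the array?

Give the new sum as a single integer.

Answer: 69

Derivation:
Old value at index 6: 27
New value at index 6: -17
Delta = -17 - 27 = -44
New sum = old_sum + delta = 113 + (-44) = 69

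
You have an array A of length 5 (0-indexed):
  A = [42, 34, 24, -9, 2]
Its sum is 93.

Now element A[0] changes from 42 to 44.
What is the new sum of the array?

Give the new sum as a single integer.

Old value at index 0: 42
New value at index 0: 44
Delta = 44 - 42 = 2
New sum = old_sum + delta = 93 + (2) = 95

Answer: 95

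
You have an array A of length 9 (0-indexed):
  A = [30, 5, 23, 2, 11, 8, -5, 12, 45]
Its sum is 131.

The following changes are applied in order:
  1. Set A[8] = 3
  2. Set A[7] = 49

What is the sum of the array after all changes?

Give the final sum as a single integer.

Answer: 126

Derivation:
Initial sum: 131
Change 1: A[8] 45 -> 3, delta = -42, sum = 89
Change 2: A[7] 12 -> 49, delta = 37, sum = 126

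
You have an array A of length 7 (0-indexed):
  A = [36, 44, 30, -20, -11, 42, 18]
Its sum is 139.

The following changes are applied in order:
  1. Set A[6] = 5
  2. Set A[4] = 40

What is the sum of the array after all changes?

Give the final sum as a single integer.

Answer: 177

Derivation:
Initial sum: 139
Change 1: A[6] 18 -> 5, delta = -13, sum = 126
Change 2: A[4] -11 -> 40, delta = 51, sum = 177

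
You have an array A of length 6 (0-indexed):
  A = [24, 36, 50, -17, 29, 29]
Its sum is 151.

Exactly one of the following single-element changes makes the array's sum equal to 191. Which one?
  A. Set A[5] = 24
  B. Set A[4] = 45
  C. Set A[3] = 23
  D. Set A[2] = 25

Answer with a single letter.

Option A: A[5] 29->24, delta=-5, new_sum=151+(-5)=146
Option B: A[4] 29->45, delta=16, new_sum=151+(16)=167
Option C: A[3] -17->23, delta=40, new_sum=151+(40)=191 <-- matches target
Option D: A[2] 50->25, delta=-25, new_sum=151+(-25)=126

Answer: C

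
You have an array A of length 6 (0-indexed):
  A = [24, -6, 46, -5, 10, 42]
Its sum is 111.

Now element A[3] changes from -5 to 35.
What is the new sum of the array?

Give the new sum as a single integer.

Answer: 151

Derivation:
Old value at index 3: -5
New value at index 3: 35
Delta = 35 - -5 = 40
New sum = old_sum + delta = 111 + (40) = 151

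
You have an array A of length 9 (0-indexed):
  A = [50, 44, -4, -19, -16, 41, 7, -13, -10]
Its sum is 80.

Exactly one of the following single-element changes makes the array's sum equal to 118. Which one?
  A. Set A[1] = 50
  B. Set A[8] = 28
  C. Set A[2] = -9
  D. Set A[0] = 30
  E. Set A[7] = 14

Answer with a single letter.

Answer: B

Derivation:
Option A: A[1] 44->50, delta=6, new_sum=80+(6)=86
Option B: A[8] -10->28, delta=38, new_sum=80+(38)=118 <-- matches target
Option C: A[2] -4->-9, delta=-5, new_sum=80+(-5)=75
Option D: A[0] 50->30, delta=-20, new_sum=80+(-20)=60
Option E: A[7] -13->14, delta=27, new_sum=80+(27)=107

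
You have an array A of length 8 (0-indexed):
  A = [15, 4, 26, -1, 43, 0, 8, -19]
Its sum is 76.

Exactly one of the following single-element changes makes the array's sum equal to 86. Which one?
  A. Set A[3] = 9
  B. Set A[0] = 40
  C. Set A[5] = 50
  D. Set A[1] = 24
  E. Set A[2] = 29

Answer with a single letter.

Option A: A[3] -1->9, delta=10, new_sum=76+(10)=86 <-- matches target
Option B: A[0] 15->40, delta=25, new_sum=76+(25)=101
Option C: A[5] 0->50, delta=50, new_sum=76+(50)=126
Option D: A[1] 4->24, delta=20, new_sum=76+(20)=96
Option E: A[2] 26->29, delta=3, new_sum=76+(3)=79

Answer: A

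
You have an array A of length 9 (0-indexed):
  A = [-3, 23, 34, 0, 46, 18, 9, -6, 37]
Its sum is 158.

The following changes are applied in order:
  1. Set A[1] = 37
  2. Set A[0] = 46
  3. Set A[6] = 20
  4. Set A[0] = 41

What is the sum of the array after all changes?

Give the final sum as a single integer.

Initial sum: 158
Change 1: A[1] 23 -> 37, delta = 14, sum = 172
Change 2: A[0] -3 -> 46, delta = 49, sum = 221
Change 3: A[6] 9 -> 20, delta = 11, sum = 232
Change 4: A[0] 46 -> 41, delta = -5, sum = 227

Answer: 227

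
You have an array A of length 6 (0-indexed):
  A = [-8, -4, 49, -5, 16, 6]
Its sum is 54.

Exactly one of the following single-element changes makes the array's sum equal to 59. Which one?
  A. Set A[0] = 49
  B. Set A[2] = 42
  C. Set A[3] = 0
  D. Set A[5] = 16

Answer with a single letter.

Option A: A[0] -8->49, delta=57, new_sum=54+(57)=111
Option B: A[2] 49->42, delta=-7, new_sum=54+(-7)=47
Option C: A[3] -5->0, delta=5, new_sum=54+(5)=59 <-- matches target
Option D: A[5] 6->16, delta=10, new_sum=54+(10)=64

Answer: C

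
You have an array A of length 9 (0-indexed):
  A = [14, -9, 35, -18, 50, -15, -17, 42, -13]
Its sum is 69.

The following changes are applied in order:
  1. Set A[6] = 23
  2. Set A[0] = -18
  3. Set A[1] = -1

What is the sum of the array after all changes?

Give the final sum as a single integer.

Answer: 85

Derivation:
Initial sum: 69
Change 1: A[6] -17 -> 23, delta = 40, sum = 109
Change 2: A[0] 14 -> -18, delta = -32, sum = 77
Change 3: A[1] -9 -> -1, delta = 8, sum = 85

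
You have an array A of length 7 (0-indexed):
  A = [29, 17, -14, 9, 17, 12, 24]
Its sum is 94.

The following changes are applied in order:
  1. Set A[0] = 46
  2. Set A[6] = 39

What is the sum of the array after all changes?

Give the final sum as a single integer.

Initial sum: 94
Change 1: A[0] 29 -> 46, delta = 17, sum = 111
Change 2: A[6] 24 -> 39, delta = 15, sum = 126

Answer: 126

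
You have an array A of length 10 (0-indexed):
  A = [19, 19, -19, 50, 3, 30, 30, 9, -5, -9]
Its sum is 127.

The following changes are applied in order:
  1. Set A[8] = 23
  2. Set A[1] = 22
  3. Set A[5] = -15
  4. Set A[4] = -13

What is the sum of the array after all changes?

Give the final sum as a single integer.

Initial sum: 127
Change 1: A[8] -5 -> 23, delta = 28, sum = 155
Change 2: A[1] 19 -> 22, delta = 3, sum = 158
Change 3: A[5] 30 -> -15, delta = -45, sum = 113
Change 4: A[4] 3 -> -13, delta = -16, sum = 97

Answer: 97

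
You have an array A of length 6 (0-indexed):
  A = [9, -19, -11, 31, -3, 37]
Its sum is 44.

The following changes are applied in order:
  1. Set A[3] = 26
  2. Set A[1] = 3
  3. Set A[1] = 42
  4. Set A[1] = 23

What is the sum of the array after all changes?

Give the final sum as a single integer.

Answer: 81

Derivation:
Initial sum: 44
Change 1: A[3] 31 -> 26, delta = -5, sum = 39
Change 2: A[1] -19 -> 3, delta = 22, sum = 61
Change 3: A[1] 3 -> 42, delta = 39, sum = 100
Change 4: A[1] 42 -> 23, delta = -19, sum = 81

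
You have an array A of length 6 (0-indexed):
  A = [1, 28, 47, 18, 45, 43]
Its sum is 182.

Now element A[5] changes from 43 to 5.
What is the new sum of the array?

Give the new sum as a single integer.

Answer: 144

Derivation:
Old value at index 5: 43
New value at index 5: 5
Delta = 5 - 43 = -38
New sum = old_sum + delta = 182 + (-38) = 144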